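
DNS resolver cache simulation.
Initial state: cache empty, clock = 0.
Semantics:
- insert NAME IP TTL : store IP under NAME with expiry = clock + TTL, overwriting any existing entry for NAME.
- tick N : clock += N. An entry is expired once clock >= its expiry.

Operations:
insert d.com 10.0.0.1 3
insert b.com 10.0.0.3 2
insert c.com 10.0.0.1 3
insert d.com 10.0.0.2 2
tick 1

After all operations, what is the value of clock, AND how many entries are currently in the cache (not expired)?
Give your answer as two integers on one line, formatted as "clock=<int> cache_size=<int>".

Op 1: insert d.com -> 10.0.0.1 (expiry=0+3=3). clock=0
Op 2: insert b.com -> 10.0.0.3 (expiry=0+2=2). clock=0
Op 3: insert c.com -> 10.0.0.1 (expiry=0+3=3). clock=0
Op 4: insert d.com -> 10.0.0.2 (expiry=0+2=2). clock=0
Op 5: tick 1 -> clock=1.
Final clock = 1
Final cache (unexpired): {b.com,c.com,d.com} -> size=3

Answer: clock=1 cache_size=3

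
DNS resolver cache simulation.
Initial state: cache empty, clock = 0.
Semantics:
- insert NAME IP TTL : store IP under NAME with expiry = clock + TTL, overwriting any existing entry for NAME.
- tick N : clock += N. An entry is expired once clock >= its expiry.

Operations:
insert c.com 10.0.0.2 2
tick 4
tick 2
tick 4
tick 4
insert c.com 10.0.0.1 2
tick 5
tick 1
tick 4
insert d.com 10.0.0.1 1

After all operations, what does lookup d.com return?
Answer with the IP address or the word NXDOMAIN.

Op 1: insert c.com -> 10.0.0.2 (expiry=0+2=2). clock=0
Op 2: tick 4 -> clock=4. purged={c.com}
Op 3: tick 2 -> clock=6.
Op 4: tick 4 -> clock=10.
Op 5: tick 4 -> clock=14.
Op 6: insert c.com -> 10.0.0.1 (expiry=14+2=16). clock=14
Op 7: tick 5 -> clock=19. purged={c.com}
Op 8: tick 1 -> clock=20.
Op 9: tick 4 -> clock=24.
Op 10: insert d.com -> 10.0.0.1 (expiry=24+1=25). clock=24
lookup d.com: present, ip=10.0.0.1 expiry=25 > clock=24

Answer: 10.0.0.1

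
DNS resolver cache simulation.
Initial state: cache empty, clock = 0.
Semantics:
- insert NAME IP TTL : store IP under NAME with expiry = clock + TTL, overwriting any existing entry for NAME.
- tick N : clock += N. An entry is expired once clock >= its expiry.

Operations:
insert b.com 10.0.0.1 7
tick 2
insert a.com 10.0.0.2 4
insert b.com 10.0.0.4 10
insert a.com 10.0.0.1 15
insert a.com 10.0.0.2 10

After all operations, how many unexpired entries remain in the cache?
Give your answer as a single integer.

Answer: 2

Derivation:
Op 1: insert b.com -> 10.0.0.1 (expiry=0+7=7). clock=0
Op 2: tick 2 -> clock=2.
Op 3: insert a.com -> 10.0.0.2 (expiry=2+4=6). clock=2
Op 4: insert b.com -> 10.0.0.4 (expiry=2+10=12). clock=2
Op 5: insert a.com -> 10.0.0.1 (expiry=2+15=17). clock=2
Op 6: insert a.com -> 10.0.0.2 (expiry=2+10=12). clock=2
Final cache (unexpired): {a.com,b.com} -> size=2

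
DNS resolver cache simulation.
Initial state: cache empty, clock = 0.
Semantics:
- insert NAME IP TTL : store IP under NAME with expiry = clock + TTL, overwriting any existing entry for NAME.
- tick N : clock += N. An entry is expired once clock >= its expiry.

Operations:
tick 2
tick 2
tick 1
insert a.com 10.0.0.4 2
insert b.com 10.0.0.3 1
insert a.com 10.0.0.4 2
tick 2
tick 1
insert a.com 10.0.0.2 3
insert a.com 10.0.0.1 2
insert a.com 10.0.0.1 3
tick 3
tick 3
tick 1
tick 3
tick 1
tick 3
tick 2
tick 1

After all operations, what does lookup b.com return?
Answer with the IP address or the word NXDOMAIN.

Op 1: tick 2 -> clock=2.
Op 2: tick 2 -> clock=4.
Op 3: tick 1 -> clock=5.
Op 4: insert a.com -> 10.0.0.4 (expiry=5+2=7). clock=5
Op 5: insert b.com -> 10.0.0.3 (expiry=5+1=6). clock=5
Op 6: insert a.com -> 10.0.0.4 (expiry=5+2=7). clock=5
Op 7: tick 2 -> clock=7. purged={a.com,b.com}
Op 8: tick 1 -> clock=8.
Op 9: insert a.com -> 10.0.0.2 (expiry=8+3=11). clock=8
Op 10: insert a.com -> 10.0.0.1 (expiry=8+2=10). clock=8
Op 11: insert a.com -> 10.0.0.1 (expiry=8+3=11). clock=8
Op 12: tick 3 -> clock=11. purged={a.com}
Op 13: tick 3 -> clock=14.
Op 14: tick 1 -> clock=15.
Op 15: tick 3 -> clock=18.
Op 16: tick 1 -> clock=19.
Op 17: tick 3 -> clock=22.
Op 18: tick 2 -> clock=24.
Op 19: tick 1 -> clock=25.
lookup b.com: not in cache (expired or never inserted)

Answer: NXDOMAIN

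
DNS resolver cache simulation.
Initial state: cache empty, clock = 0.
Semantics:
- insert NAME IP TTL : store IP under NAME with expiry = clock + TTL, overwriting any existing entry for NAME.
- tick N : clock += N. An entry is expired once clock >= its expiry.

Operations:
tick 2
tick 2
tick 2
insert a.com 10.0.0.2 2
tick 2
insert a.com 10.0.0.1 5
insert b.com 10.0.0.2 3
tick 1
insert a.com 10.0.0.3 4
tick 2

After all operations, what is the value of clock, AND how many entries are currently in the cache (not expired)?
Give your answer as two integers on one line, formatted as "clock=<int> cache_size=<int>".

Answer: clock=11 cache_size=1

Derivation:
Op 1: tick 2 -> clock=2.
Op 2: tick 2 -> clock=4.
Op 3: tick 2 -> clock=6.
Op 4: insert a.com -> 10.0.0.2 (expiry=6+2=8). clock=6
Op 5: tick 2 -> clock=8. purged={a.com}
Op 6: insert a.com -> 10.0.0.1 (expiry=8+5=13). clock=8
Op 7: insert b.com -> 10.0.0.2 (expiry=8+3=11). clock=8
Op 8: tick 1 -> clock=9.
Op 9: insert a.com -> 10.0.0.3 (expiry=9+4=13). clock=9
Op 10: tick 2 -> clock=11. purged={b.com}
Final clock = 11
Final cache (unexpired): {a.com} -> size=1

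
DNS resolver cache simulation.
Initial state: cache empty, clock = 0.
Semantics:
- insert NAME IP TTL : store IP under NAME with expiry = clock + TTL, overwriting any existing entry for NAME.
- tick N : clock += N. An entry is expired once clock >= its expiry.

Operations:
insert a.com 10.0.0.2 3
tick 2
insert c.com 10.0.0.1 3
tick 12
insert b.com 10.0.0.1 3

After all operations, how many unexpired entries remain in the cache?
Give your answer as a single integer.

Op 1: insert a.com -> 10.0.0.2 (expiry=0+3=3). clock=0
Op 2: tick 2 -> clock=2.
Op 3: insert c.com -> 10.0.0.1 (expiry=2+3=5). clock=2
Op 4: tick 12 -> clock=14. purged={a.com,c.com}
Op 5: insert b.com -> 10.0.0.1 (expiry=14+3=17). clock=14
Final cache (unexpired): {b.com} -> size=1

Answer: 1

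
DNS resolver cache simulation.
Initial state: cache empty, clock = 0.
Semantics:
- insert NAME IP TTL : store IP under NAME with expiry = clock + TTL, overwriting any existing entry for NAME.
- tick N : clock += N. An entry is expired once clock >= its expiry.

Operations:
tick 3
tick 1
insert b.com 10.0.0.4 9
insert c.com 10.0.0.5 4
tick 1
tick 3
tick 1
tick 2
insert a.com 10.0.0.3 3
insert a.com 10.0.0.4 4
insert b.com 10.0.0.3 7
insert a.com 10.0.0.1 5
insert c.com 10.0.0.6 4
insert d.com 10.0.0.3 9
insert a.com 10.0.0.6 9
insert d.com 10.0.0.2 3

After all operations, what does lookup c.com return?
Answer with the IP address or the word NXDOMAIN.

Op 1: tick 3 -> clock=3.
Op 2: tick 1 -> clock=4.
Op 3: insert b.com -> 10.0.0.4 (expiry=4+9=13). clock=4
Op 4: insert c.com -> 10.0.0.5 (expiry=4+4=8). clock=4
Op 5: tick 1 -> clock=5.
Op 6: tick 3 -> clock=8. purged={c.com}
Op 7: tick 1 -> clock=9.
Op 8: tick 2 -> clock=11.
Op 9: insert a.com -> 10.0.0.3 (expiry=11+3=14). clock=11
Op 10: insert a.com -> 10.0.0.4 (expiry=11+4=15). clock=11
Op 11: insert b.com -> 10.0.0.3 (expiry=11+7=18). clock=11
Op 12: insert a.com -> 10.0.0.1 (expiry=11+5=16). clock=11
Op 13: insert c.com -> 10.0.0.6 (expiry=11+4=15). clock=11
Op 14: insert d.com -> 10.0.0.3 (expiry=11+9=20). clock=11
Op 15: insert a.com -> 10.0.0.6 (expiry=11+9=20). clock=11
Op 16: insert d.com -> 10.0.0.2 (expiry=11+3=14). clock=11
lookup c.com: present, ip=10.0.0.6 expiry=15 > clock=11

Answer: 10.0.0.6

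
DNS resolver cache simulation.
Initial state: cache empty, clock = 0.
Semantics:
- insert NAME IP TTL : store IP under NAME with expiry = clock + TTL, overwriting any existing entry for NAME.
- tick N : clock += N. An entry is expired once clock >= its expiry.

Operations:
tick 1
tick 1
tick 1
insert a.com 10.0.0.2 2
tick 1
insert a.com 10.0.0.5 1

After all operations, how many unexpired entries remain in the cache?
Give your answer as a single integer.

Op 1: tick 1 -> clock=1.
Op 2: tick 1 -> clock=2.
Op 3: tick 1 -> clock=3.
Op 4: insert a.com -> 10.0.0.2 (expiry=3+2=5). clock=3
Op 5: tick 1 -> clock=4.
Op 6: insert a.com -> 10.0.0.5 (expiry=4+1=5). clock=4
Final cache (unexpired): {a.com} -> size=1

Answer: 1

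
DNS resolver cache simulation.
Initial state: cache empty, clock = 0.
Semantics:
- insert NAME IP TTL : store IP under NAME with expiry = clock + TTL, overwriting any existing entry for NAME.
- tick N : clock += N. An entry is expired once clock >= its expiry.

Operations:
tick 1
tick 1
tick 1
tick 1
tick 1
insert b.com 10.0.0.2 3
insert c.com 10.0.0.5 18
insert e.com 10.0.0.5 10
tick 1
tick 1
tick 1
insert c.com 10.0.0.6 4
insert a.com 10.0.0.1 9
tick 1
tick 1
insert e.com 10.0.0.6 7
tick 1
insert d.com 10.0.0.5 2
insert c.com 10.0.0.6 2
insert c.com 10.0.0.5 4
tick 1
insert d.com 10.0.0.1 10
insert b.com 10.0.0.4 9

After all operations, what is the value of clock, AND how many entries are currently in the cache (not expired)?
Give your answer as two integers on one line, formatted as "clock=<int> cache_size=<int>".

Answer: clock=12 cache_size=5

Derivation:
Op 1: tick 1 -> clock=1.
Op 2: tick 1 -> clock=2.
Op 3: tick 1 -> clock=3.
Op 4: tick 1 -> clock=4.
Op 5: tick 1 -> clock=5.
Op 6: insert b.com -> 10.0.0.2 (expiry=5+3=8). clock=5
Op 7: insert c.com -> 10.0.0.5 (expiry=5+18=23). clock=5
Op 8: insert e.com -> 10.0.0.5 (expiry=5+10=15). clock=5
Op 9: tick 1 -> clock=6.
Op 10: tick 1 -> clock=7.
Op 11: tick 1 -> clock=8. purged={b.com}
Op 12: insert c.com -> 10.0.0.6 (expiry=8+4=12). clock=8
Op 13: insert a.com -> 10.0.0.1 (expiry=8+9=17). clock=8
Op 14: tick 1 -> clock=9.
Op 15: tick 1 -> clock=10.
Op 16: insert e.com -> 10.0.0.6 (expiry=10+7=17). clock=10
Op 17: tick 1 -> clock=11.
Op 18: insert d.com -> 10.0.0.5 (expiry=11+2=13). clock=11
Op 19: insert c.com -> 10.0.0.6 (expiry=11+2=13). clock=11
Op 20: insert c.com -> 10.0.0.5 (expiry=11+4=15). clock=11
Op 21: tick 1 -> clock=12.
Op 22: insert d.com -> 10.0.0.1 (expiry=12+10=22). clock=12
Op 23: insert b.com -> 10.0.0.4 (expiry=12+9=21). clock=12
Final clock = 12
Final cache (unexpired): {a.com,b.com,c.com,d.com,e.com} -> size=5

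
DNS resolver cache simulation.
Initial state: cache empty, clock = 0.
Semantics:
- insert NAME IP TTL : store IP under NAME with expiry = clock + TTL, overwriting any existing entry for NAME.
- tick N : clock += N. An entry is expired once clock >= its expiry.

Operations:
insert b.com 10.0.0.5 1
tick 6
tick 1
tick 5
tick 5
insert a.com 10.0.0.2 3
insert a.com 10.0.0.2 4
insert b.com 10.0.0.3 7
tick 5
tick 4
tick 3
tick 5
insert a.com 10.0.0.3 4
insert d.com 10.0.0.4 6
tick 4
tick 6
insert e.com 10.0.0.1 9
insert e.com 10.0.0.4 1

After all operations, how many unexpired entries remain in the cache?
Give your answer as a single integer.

Answer: 1

Derivation:
Op 1: insert b.com -> 10.0.0.5 (expiry=0+1=1). clock=0
Op 2: tick 6 -> clock=6. purged={b.com}
Op 3: tick 1 -> clock=7.
Op 4: tick 5 -> clock=12.
Op 5: tick 5 -> clock=17.
Op 6: insert a.com -> 10.0.0.2 (expiry=17+3=20). clock=17
Op 7: insert a.com -> 10.0.0.2 (expiry=17+4=21). clock=17
Op 8: insert b.com -> 10.0.0.3 (expiry=17+7=24). clock=17
Op 9: tick 5 -> clock=22. purged={a.com}
Op 10: tick 4 -> clock=26. purged={b.com}
Op 11: tick 3 -> clock=29.
Op 12: tick 5 -> clock=34.
Op 13: insert a.com -> 10.0.0.3 (expiry=34+4=38). clock=34
Op 14: insert d.com -> 10.0.0.4 (expiry=34+6=40). clock=34
Op 15: tick 4 -> clock=38. purged={a.com}
Op 16: tick 6 -> clock=44. purged={d.com}
Op 17: insert e.com -> 10.0.0.1 (expiry=44+9=53). clock=44
Op 18: insert e.com -> 10.0.0.4 (expiry=44+1=45). clock=44
Final cache (unexpired): {e.com} -> size=1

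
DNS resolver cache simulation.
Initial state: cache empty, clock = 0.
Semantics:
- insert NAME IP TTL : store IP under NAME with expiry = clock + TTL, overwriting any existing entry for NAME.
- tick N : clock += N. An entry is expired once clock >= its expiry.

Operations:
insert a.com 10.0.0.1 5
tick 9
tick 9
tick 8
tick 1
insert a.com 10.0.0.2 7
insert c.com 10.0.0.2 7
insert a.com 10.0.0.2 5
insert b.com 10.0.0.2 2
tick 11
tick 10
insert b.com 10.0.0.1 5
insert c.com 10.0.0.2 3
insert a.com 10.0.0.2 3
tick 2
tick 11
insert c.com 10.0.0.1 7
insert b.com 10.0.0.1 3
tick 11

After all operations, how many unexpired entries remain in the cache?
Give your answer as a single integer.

Answer: 0

Derivation:
Op 1: insert a.com -> 10.0.0.1 (expiry=0+5=5). clock=0
Op 2: tick 9 -> clock=9. purged={a.com}
Op 3: tick 9 -> clock=18.
Op 4: tick 8 -> clock=26.
Op 5: tick 1 -> clock=27.
Op 6: insert a.com -> 10.0.0.2 (expiry=27+7=34). clock=27
Op 7: insert c.com -> 10.0.0.2 (expiry=27+7=34). clock=27
Op 8: insert a.com -> 10.0.0.2 (expiry=27+5=32). clock=27
Op 9: insert b.com -> 10.0.0.2 (expiry=27+2=29). clock=27
Op 10: tick 11 -> clock=38. purged={a.com,b.com,c.com}
Op 11: tick 10 -> clock=48.
Op 12: insert b.com -> 10.0.0.1 (expiry=48+5=53). clock=48
Op 13: insert c.com -> 10.0.0.2 (expiry=48+3=51). clock=48
Op 14: insert a.com -> 10.0.0.2 (expiry=48+3=51). clock=48
Op 15: tick 2 -> clock=50.
Op 16: tick 11 -> clock=61. purged={a.com,b.com,c.com}
Op 17: insert c.com -> 10.0.0.1 (expiry=61+7=68). clock=61
Op 18: insert b.com -> 10.0.0.1 (expiry=61+3=64). clock=61
Op 19: tick 11 -> clock=72. purged={b.com,c.com}
Final cache (unexpired): {} -> size=0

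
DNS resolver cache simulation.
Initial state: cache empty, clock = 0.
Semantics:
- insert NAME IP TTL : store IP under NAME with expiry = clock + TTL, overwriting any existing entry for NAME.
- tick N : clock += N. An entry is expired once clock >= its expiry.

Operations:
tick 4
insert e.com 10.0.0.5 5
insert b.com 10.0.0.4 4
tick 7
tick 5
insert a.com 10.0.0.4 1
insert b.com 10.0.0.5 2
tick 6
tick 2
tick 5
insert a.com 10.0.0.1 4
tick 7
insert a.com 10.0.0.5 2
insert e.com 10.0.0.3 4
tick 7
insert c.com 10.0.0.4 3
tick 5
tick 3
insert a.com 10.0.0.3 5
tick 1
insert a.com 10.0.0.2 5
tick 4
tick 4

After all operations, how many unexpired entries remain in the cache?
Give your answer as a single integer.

Op 1: tick 4 -> clock=4.
Op 2: insert e.com -> 10.0.0.5 (expiry=4+5=9). clock=4
Op 3: insert b.com -> 10.0.0.4 (expiry=4+4=8). clock=4
Op 4: tick 7 -> clock=11. purged={b.com,e.com}
Op 5: tick 5 -> clock=16.
Op 6: insert a.com -> 10.0.0.4 (expiry=16+1=17). clock=16
Op 7: insert b.com -> 10.0.0.5 (expiry=16+2=18). clock=16
Op 8: tick 6 -> clock=22. purged={a.com,b.com}
Op 9: tick 2 -> clock=24.
Op 10: tick 5 -> clock=29.
Op 11: insert a.com -> 10.0.0.1 (expiry=29+4=33). clock=29
Op 12: tick 7 -> clock=36. purged={a.com}
Op 13: insert a.com -> 10.0.0.5 (expiry=36+2=38). clock=36
Op 14: insert e.com -> 10.0.0.3 (expiry=36+4=40). clock=36
Op 15: tick 7 -> clock=43. purged={a.com,e.com}
Op 16: insert c.com -> 10.0.0.4 (expiry=43+3=46). clock=43
Op 17: tick 5 -> clock=48. purged={c.com}
Op 18: tick 3 -> clock=51.
Op 19: insert a.com -> 10.0.0.3 (expiry=51+5=56). clock=51
Op 20: tick 1 -> clock=52.
Op 21: insert a.com -> 10.0.0.2 (expiry=52+5=57). clock=52
Op 22: tick 4 -> clock=56.
Op 23: tick 4 -> clock=60. purged={a.com}
Final cache (unexpired): {} -> size=0

Answer: 0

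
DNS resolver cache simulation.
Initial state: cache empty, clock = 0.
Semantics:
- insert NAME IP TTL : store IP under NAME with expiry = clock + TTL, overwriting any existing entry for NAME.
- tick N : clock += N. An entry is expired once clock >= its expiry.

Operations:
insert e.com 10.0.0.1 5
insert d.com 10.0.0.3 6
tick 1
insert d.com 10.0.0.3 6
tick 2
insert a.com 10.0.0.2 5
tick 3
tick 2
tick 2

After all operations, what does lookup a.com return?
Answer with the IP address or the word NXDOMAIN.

Op 1: insert e.com -> 10.0.0.1 (expiry=0+5=5). clock=0
Op 2: insert d.com -> 10.0.0.3 (expiry=0+6=6). clock=0
Op 3: tick 1 -> clock=1.
Op 4: insert d.com -> 10.0.0.3 (expiry=1+6=7). clock=1
Op 5: tick 2 -> clock=3.
Op 6: insert a.com -> 10.0.0.2 (expiry=3+5=8). clock=3
Op 7: tick 3 -> clock=6. purged={e.com}
Op 8: tick 2 -> clock=8. purged={a.com,d.com}
Op 9: tick 2 -> clock=10.
lookup a.com: not in cache (expired or never inserted)

Answer: NXDOMAIN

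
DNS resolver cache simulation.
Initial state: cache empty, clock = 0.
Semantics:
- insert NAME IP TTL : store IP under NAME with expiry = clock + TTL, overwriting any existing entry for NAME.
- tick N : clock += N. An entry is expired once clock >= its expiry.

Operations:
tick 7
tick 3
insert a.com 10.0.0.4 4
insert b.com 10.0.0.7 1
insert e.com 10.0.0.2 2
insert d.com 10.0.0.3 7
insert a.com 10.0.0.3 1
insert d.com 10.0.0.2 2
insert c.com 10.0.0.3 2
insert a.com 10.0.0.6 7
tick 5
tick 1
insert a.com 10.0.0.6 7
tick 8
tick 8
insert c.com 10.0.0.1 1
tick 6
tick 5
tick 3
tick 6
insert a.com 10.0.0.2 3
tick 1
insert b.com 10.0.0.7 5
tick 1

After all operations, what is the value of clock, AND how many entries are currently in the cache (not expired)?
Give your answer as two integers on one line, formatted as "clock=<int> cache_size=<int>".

Answer: clock=54 cache_size=2

Derivation:
Op 1: tick 7 -> clock=7.
Op 2: tick 3 -> clock=10.
Op 3: insert a.com -> 10.0.0.4 (expiry=10+4=14). clock=10
Op 4: insert b.com -> 10.0.0.7 (expiry=10+1=11). clock=10
Op 5: insert e.com -> 10.0.0.2 (expiry=10+2=12). clock=10
Op 6: insert d.com -> 10.0.0.3 (expiry=10+7=17). clock=10
Op 7: insert a.com -> 10.0.0.3 (expiry=10+1=11). clock=10
Op 8: insert d.com -> 10.0.0.2 (expiry=10+2=12). clock=10
Op 9: insert c.com -> 10.0.0.3 (expiry=10+2=12). clock=10
Op 10: insert a.com -> 10.0.0.6 (expiry=10+7=17). clock=10
Op 11: tick 5 -> clock=15. purged={b.com,c.com,d.com,e.com}
Op 12: tick 1 -> clock=16.
Op 13: insert a.com -> 10.0.0.6 (expiry=16+7=23). clock=16
Op 14: tick 8 -> clock=24. purged={a.com}
Op 15: tick 8 -> clock=32.
Op 16: insert c.com -> 10.0.0.1 (expiry=32+1=33). clock=32
Op 17: tick 6 -> clock=38. purged={c.com}
Op 18: tick 5 -> clock=43.
Op 19: tick 3 -> clock=46.
Op 20: tick 6 -> clock=52.
Op 21: insert a.com -> 10.0.0.2 (expiry=52+3=55). clock=52
Op 22: tick 1 -> clock=53.
Op 23: insert b.com -> 10.0.0.7 (expiry=53+5=58). clock=53
Op 24: tick 1 -> clock=54.
Final clock = 54
Final cache (unexpired): {a.com,b.com} -> size=2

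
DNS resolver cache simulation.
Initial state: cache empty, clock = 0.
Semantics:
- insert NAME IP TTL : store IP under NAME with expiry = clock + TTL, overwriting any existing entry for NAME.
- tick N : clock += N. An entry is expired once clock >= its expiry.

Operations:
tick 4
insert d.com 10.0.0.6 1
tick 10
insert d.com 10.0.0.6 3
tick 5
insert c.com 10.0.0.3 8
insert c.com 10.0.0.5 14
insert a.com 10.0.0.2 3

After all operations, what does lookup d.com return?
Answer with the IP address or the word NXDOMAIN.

Op 1: tick 4 -> clock=4.
Op 2: insert d.com -> 10.0.0.6 (expiry=4+1=5). clock=4
Op 3: tick 10 -> clock=14. purged={d.com}
Op 4: insert d.com -> 10.0.0.6 (expiry=14+3=17). clock=14
Op 5: tick 5 -> clock=19. purged={d.com}
Op 6: insert c.com -> 10.0.0.3 (expiry=19+8=27). clock=19
Op 7: insert c.com -> 10.0.0.5 (expiry=19+14=33). clock=19
Op 8: insert a.com -> 10.0.0.2 (expiry=19+3=22). clock=19
lookup d.com: not in cache (expired or never inserted)

Answer: NXDOMAIN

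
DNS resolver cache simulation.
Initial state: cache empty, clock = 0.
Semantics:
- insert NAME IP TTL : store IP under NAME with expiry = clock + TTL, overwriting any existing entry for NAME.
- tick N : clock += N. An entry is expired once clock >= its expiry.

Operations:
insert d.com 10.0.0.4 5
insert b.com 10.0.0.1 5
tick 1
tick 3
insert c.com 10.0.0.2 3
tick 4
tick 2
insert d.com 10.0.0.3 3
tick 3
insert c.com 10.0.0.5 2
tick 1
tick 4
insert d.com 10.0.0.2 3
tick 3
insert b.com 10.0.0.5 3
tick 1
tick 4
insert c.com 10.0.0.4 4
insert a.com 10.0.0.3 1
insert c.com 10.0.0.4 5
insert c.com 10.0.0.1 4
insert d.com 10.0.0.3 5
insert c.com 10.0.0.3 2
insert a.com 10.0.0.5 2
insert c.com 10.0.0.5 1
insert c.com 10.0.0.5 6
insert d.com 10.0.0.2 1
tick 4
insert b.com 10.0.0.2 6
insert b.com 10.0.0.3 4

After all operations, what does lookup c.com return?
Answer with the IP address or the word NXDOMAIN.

Op 1: insert d.com -> 10.0.0.4 (expiry=0+5=5). clock=0
Op 2: insert b.com -> 10.0.0.1 (expiry=0+5=5). clock=0
Op 3: tick 1 -> clock=1.
Op 4: tick 3 -> clock=4.
Op 5: insert c.com -> 10.0.0.2 (expiry=4+3=7). clock=4
Op 6: tick 4 -> clock=8. purged={b.com,c.com,d.com}
Op 7: tick 2 -> clock=10.
Op 8: insert d.com -> 10.0.0.3 (expiry=10+3=13). clock=10
Op 9: tick 3 -> clock=13. purged={d.com}
Op 10: insert c.com -> 10.0.0.5 (expiry=13+2=15). clock=13
Op 11: tick 1 -> clock=14.
Op 12: tick 4 -> clock=18. purged={c.com}
Op 13: insert d.com -> 10.0.0.2 (expiry=18+3=21). clock=18
Op 14: tick 3 -> clock=21. purged={d.com}
Op 15: insert b.com -> 10.0.0.5 (expiry=21+3=24). clock=21
Op 16: tick 1 -> clock=22.
Op 17: tick 4 -> clock=26. purged={b.com}
Op 18: insert c.com -> 10.0.0.4 (expiry=26+4=30). clock=26
Op 19: insert a.com -> 10.0.0.3 (expiry=26+1=27). clock=26
Op 20: insert c.com -> 10.0.0.4 (expiry=26+5=31). clock=26
Op 21: insert c.com -> 10.0.0.1 (expiry=26+4=30). clock=26
Op 22: insert d.com -> 10.0.0.3 (expiry=26+5=31). clock=26
Op 23: insert c.com -> 10.0.0.3 (expiry=26+2=28). clock=26
Op 24: insert a.com -> 10.0.0.5 (expiry=26+2=28). clock=26
Op 25: insert c.com -> 10.0.0.5 (expiry=26+1=27). clock=26
Op 26: insert c.com -> 10.0.0.5 (expiry=26+6=32). clock=26
Op 27: insert d.com -> 10.0.0.2 (expiry=26+1=27). clock=26
Op 28: tick 4 -> clock=30. purged={a.com,d.com}
Op 29: insert b.com -> 10.0.0.2 (expiry=30+6=36). clock=30
Op 30: insert b.com -> 10.0.0.3 (expiry=30+4=34). clock=30
lookup c.com: present, ip=10.0.0.5 expiry=32 > clock=30

Answer: 10.0.0.5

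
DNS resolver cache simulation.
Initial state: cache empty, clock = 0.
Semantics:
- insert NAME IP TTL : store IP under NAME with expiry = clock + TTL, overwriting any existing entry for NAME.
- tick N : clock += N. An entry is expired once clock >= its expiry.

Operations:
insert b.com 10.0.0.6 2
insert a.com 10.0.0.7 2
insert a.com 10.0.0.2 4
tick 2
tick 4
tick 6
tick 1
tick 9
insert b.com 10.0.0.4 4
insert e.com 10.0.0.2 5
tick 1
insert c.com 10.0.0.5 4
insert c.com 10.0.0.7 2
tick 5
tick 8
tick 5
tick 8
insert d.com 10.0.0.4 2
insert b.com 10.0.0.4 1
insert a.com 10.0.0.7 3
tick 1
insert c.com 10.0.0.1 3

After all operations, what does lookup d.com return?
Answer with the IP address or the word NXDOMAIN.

Op 1: insert b.com -> 10.0.0.6 (expiry=0+2=2). clock=0
Op 2: insert a.com -> 10.0.0.7 (expiry=0+2=2). clock=0
Op 3: insert a.com -> 10.0.0.2 (expiry=0+4=4). clock=0
Op 4: tick 2 -> clock=2. purged={b.com}
Op 5: tick 4 -> clock=6. purged={a.com}
Op 6: tick 6 -> clock=12.
Op 7: tick 1 -> clock=13.
Op 8: tick 9 -> clock=22.
Op 9: insert b.com -> 10.0.0.4 (expiry=22+4=26). clock=22
Op 10: insert e.com -> 10.0.0.2 (expiry=22+5=27). clock=22
Op 11: tick 1 -> clock=23.
Op 12: insert c.com -> 10.0.0.5 (expiry=23+4=27). clock=23
Op 13: insert c.com -> 10.0.0.7 (expiry=23+2=25). clock=23
Op 14: tick 5 -> clock=28. purged={b.com,c.com,e.com}
Op 15: tick 8 -> clock=36.
Op 16: tick 5 -> clock=41.
Op 17: tick 8 -> clock=49.
Op 18: insert d.com -> 10.0.0.4 (expiry=49+2=51). clock=49
Op 19: insert b.com -> 10.0.0.4 (expiry=49+1=50). clock=49
Op 20: insert a.com -> 10.0.0.7 (expiry=49+3=52). clock=49
Op 21: tick 1 -> clock=50. purged={b.com}
Op 22: insert c.com -> 10.0.0.1 (expiry=50+3=53). clock=50
lookup d.com: present, ip=10.0.0.4 expiry=51 > clock=50

Answer: 10.0.0.4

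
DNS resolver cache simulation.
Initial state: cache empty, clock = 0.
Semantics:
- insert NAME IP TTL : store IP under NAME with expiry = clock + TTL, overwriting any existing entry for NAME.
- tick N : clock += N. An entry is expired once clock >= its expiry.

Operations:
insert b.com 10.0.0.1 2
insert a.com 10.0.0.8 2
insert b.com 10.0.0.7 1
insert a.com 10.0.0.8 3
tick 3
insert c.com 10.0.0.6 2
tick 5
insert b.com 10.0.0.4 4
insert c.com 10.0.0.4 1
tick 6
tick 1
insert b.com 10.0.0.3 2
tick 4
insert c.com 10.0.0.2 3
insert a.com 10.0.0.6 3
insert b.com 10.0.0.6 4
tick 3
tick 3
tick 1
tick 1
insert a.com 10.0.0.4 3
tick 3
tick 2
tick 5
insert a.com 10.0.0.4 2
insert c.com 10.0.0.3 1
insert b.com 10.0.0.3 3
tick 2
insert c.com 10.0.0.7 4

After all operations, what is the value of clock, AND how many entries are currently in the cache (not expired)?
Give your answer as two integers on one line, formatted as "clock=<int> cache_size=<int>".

Op 1: insert b.com -> 10.0.0.1 (expiry=0+2=2). clock=0
Op 2: insert a.com -> 10.0.0.8 (expiry=0+2=2). clock=0
Op 3: insert b.com -> 10.0.0.7 (expiry=0+1=1). clock=0
Op 4: insert a.com -> 10.0.0.8 (expiry=0+3=3). clock=0
Op 5: tick 3 -> clock=3. purged={a.com,b.com}
Op 6: insert c.com -> 10.0.0.6 (expiry=3+2=5). clock=3
Op 7: tick 5 -> clock=8. purged={c.com}
Op 8: insert b.com -> 10.0.0.4 (expiry=8+4=12). clock=8
Op 9: insert c.com -> 10.0.0.4 (expiry=8+1=9). clock=8
Op 10: tick 6 -> clock=14. purged={b.com,c.com}
Op 11: tick 1 -> clock=15.
Op 12: insert b.com -> 10.0.0.3 (expiry=15+2=17). clock=15
Op 13: tick 4 -> clock=19. purged={b.com}
Op 14: insert c.com -> 10.0.0.2 (expiry=19+3=22). clock=19
Op 15: insert a.com -> 10.0.0.6 (expiry=19+3=22). clock=19
Op 16: insert b.com -> 10.0.0.6 (expiry=19+4=23). clock=19
Op 17: tick 3 -> clock=22. purged={a.com,c.com}
Op 18: tick 3 -> clock=25. purged={b.com}
Op 19: tick 1 -> clock=26.
Op 20: tick 1 -> clock=27.
Op 21: insert a.com -> 10.0.0.4 (expiry=27+3=30). clock=27
Op 22: tick 3 -> clock=30. purged={a.com}
Op 23: tick 2 -> clock=32.
Op 24: tick 5 -> clock=37.
Op 25: insert a.com -> 10.0.0.4 (expiry=37+2=39). clock=37
Op 26: insert c.com -> 10.0.0.3 (expiry=37+1=38). clock=37
Op 27: insert b.com -> 10.0.0.3 (expiry=37+3=40). clock=37
Op 28: tick 2 -> clock=39. purged={a.com,c.com}
Op 29: insert c.com -> 10.0.0.7 (expiry=39+4=43). clock=39
Final clock = 39
Final cache (unexpired): {b.com,c.com} -> size=2

Answer: clock=39 cache_size=2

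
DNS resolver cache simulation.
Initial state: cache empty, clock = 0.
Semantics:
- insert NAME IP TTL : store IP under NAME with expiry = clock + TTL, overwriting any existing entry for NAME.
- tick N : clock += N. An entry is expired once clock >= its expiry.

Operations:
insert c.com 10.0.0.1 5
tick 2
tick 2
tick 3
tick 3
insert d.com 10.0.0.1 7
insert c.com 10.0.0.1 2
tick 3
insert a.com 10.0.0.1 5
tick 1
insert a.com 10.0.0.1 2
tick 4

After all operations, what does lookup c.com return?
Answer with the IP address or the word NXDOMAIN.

Answer: NXDOMAIN

Derivation:
Op 1: insert c.com -> 10.0.0.1 (expiry=0+5=5). clock=0
Op 2: tick 2 -> clock=2.
Op 3: tick 2 -> clock=4.
Op 4: tick 3 -> clock=7. purged={c.com}
Op 5: tick 3 -> clock=10.
Op 6: insert d.com -> 10.0.0.1 (expiry=10+7=17). clock=10
Op 7: insert c.com -> 10.0.0.1 (expiry=10+2=12). clock=10
Op 8: tick 3 -> clock=13. purged={c.com}
Op 9: insert a.com -> 10.0.0.1 (expiry=13+5=18). clock=13
Op 10: tick 1 -> clock=14.
Op 11: insert a.com -> 10.0.0.1 (expiry=14+2=16). clock=14
Op 12: tick 4 -> clock=18. purged={a.com,d.com}
lookup c.com: not in cache (expired or never inserted)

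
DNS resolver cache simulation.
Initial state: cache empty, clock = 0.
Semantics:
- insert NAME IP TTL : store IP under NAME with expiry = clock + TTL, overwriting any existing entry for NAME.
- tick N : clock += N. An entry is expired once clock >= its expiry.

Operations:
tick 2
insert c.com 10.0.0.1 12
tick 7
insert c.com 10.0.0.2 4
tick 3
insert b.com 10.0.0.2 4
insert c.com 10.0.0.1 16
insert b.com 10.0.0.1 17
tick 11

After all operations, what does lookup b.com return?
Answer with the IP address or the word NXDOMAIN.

Answer: 10.0.0.1

Derivation:
Op 1: tick 2 -> clock=2.
Op 2: insert c.com -> 10.0.0.1 (expiry=2+12=14). clock=2
Op 3: tick 7 -> clock=9.
Op 4: insert c.com -> 10.0.0.2 (expiry=9+4=13). clock=9
Op 5: tick 3 -> clock=12.
Op 6: insert b.com -> 10.0.0.2 (expiry=12+4=16). clock=12
Op 7: insert c.com -> 10.0.0.1 (expiry=12+16=28). clock=12
Op 8: insert b.com -> 10.0.0.1 (expiry=12+17=29). clock=12
Op 9: tick 11 -> clock=23.
lookup b.com: present, ip=10.0.0.1 expiry=29 > clock=23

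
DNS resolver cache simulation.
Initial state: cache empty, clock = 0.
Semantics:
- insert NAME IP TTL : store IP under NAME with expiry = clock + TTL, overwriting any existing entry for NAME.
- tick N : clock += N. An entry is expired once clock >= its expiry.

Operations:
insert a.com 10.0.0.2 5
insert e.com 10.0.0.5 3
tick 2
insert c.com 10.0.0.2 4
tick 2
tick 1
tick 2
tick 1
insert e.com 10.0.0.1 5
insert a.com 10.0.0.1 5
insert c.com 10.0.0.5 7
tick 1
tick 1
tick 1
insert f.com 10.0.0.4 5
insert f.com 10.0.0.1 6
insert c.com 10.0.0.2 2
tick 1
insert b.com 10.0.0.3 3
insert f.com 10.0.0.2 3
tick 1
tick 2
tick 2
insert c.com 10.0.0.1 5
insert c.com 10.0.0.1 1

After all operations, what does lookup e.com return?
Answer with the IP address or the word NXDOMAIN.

Answer: NXDOMAIN

Derivation:
Op 1: insert a.com -> 10.0.0.2 (expiry=0+5=5). clock=0
Op 2: insert e.com -> 10.0.0.5 (expiry=0+3=3). clock=0
Op 3: tick 2 -> clock=2.
Op 4: insert c.com -> 10.0.0.2 (expiry=2+4=6). clock=2
Op 5: tick 2 -> clock=4. purged={e.com}
Op 6: tick 1 -> clock=5. purged={a.com}
Op 7: tick 2 -> clock=7. purged={c.com}
Op 8: tick 1 -> clock=8.
Op 9: insert e.com -> 10.0.0.1 (expiry=8+5=13). clock=8
Op 10: insert a.com -> 10.0.0.1 (expiry=8+5=13). clock=8
Op 11: insert c.com -> 10.0.0.5 (expiry=8+7=15). clock=8
Op 12: tick 1 -> clock=9.
Op 13: tick 1 -> clock=10.
Op 14: tick 1 -> clock=11.
Op 15: insert f.com -> 10.0.0.4 (expiry=11+5=16). clock=11
Op 16: insert f.com -> 10.0.0.1 (expiry=11+6=17). clock=11
Op 17: insert c.com -> 10.0.0.2 (expiry=11+2=13). clock=11
Op 18: tick 1 -> clock=12.
Op 19: insert b.com -> 10.0.0.3 (expiry=12+3=15). clock=12
Op 20: insert f.com -> 10.0.0.2 (expiry=12+3=15). clock=12
Op 21: tick 1 -> clock=13. purged={a.com,c.com,e.com}
Op 22: tick 2 -> clock=15. purged={b.com,f.com}
Op 23: tick 2 -> clock=17.
Op 24: insert c.com -> 10.0.0.1 (expiry=17+5=22). clock=17
Op 25: insert c.com -> 10.0.0.1 (expiry=17+1=18). clock=17
lookup e.com: not in cache (expired or never inserted)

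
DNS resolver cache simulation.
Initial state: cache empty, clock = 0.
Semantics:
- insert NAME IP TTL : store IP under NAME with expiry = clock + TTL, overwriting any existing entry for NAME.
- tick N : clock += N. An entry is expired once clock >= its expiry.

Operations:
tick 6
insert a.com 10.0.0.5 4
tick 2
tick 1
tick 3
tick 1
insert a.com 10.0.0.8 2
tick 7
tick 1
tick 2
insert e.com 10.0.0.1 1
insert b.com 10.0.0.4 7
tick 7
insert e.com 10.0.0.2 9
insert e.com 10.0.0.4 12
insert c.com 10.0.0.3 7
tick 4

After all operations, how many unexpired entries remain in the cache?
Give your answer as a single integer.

Answer: 2

Derivation:
Op 1: tick 6 -> clock=6.
Op 2: insert a.com -> 10.0.0.5 (expiry=6+4=10). clock=6
Op 3: tick 2 -> clock=8.
Op 4: tick 1 -> clock=9.
Op 5: tick 3 -> clock=12. purged={a.com}
Op 6: tick 1 -> clock=13.
Op 7: insert a.com -> 10.0.0.8 (expiry=13+2=15). clock=13
Op 8: tick 7 -> clock=20. purged={a.com}
Op 9: tick 1 -> clock=21.
Op 10: tick 2 -> clock=23.
Op 11: insert e.com -> 10.0.0.1 (expiry=23+1=24). clock=23
Op 12: insert b.com -> 10.0.0.4 (expiry=23+7=30). clock=23
Op 13: tick 7 -> clock=30. purged={b.com,e.com}
Op 14: insert e.com -> 10.0.0.2 (expiry=30+9=39). clock=30
Op 15: insert e.com -> 10.0.0.4 (expiry=30+12=42). clock=30
Op 16: insert c.com -> 10.0.0.3 (expiry=30+7=37). clock=30
Op 17: tick 4 -> clock=34.
Final cache (unexpired): {c.com,e.com} -> size=2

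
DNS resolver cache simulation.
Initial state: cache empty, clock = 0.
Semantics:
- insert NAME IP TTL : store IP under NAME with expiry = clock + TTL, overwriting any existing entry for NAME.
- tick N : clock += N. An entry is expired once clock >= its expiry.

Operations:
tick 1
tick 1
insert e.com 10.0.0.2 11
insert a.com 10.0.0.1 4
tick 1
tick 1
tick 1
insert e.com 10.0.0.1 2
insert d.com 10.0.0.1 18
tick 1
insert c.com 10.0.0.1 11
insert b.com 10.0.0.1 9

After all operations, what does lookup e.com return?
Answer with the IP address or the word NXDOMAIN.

Op 1: tick 1 -> clock=1.
Op 2: tick 1 -> clock=2.
Op 3: insert e.com -> 10.0.0.2 (expiry=2+11=13). clock=2
Op 4: insert a.com -> 10.0.0.1 (expiry=2+4=6). clock=2
Op 5: tick 1 -> clock=3.
Op 6: tick 1 -> clock=4.
Op 7: tick 1 -> clock=5.
Op 8: insert e.com -> 10.0.0.1 (expiry=5+2=7). clock=5
Op 9: insert d.com -> 10.0.0.1 (expiry=5+18=23). clock=5
Op 10: tick 1 -> clock=6. purged={a.com}
Op 11: insert c.com -> 10.0.0.1 (expiry=6+11=17). clock=6
Op 12: insert b.com -> 10.0.0.1 (expiry=6+9=15). clock=6
lookup e.com: present, ip=10.0.0.1 expiry=7 > clock=6

Answer: 10.0.0.1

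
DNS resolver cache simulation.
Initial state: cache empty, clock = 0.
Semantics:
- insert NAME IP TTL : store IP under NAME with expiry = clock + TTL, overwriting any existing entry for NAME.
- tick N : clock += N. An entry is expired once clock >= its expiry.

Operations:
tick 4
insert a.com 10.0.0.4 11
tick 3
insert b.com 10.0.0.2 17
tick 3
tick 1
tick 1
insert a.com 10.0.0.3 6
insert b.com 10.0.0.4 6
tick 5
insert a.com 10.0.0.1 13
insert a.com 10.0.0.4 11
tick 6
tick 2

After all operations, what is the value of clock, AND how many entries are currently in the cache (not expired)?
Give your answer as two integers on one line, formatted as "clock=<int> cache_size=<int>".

Op 1: tick 4 -> clock=4.
Op 2: insert a.com -> 10.0.0.4 (expiry=4+11=15). clock=4
Op 3: tick 3 -> clock=7.
Op 4: insert b.com -> 10.0.0.2 (expiry=7+17=24). clock=7
Op 5: tick 3 -> clock=10.
Op 6: tick 1 -> clock=11.
Op 7: tick 1 -> clock=12.
Op 8: insert a.com -> 10.0.0.3 (expiry=12+6=18). clock=12
Op 9: insert b.com -> 10.0.0.4 (expiry=12+6=18). clock=12
Op 10: tick 5 -> clock=17.
Op 11: insert a.com -> 10.0.0.1 (expiry=17+13=30). clock=17
Op 12: insert a.com -> 10.0.0.4 (expiry=17+11=28). clock=17
Op 13: tick 6 -> clock=23. purged={b.com}
Op 14: tick 2 -> clock=25.
Final clock = 25
Final cache (unexpired): {a.com} -> size=1

Answer: clock=25 cache_size=1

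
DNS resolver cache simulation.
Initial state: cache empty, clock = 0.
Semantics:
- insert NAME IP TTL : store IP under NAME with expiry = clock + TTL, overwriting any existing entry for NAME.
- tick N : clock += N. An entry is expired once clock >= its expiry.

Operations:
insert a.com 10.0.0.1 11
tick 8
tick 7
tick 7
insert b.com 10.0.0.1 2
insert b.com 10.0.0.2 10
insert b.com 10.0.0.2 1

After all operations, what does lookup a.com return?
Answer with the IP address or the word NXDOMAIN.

Answer: NXDOMAIN

Derivation:
Op 1: insert a.com -> 10.0.0.1 (expiry=0+11=11). clock=0
Op 2: tick 8 -> clock=8.
Op 3: tick 7 -> clock=15. purged={a.com}
Op 4: tick 7 -> clock=22.
Op 5: insert b.com -> 10.0.0.1 (expiry=22+2=24). clock=22
Op 6: insert b.com -> 10.0.0.2 (expiry=22+10=32). clock=22
Op 7: insert b.com -> 10.0.0.2 (expiry=22+1=23). clock=22
lookup a.com: not in cache (expired or never inserted)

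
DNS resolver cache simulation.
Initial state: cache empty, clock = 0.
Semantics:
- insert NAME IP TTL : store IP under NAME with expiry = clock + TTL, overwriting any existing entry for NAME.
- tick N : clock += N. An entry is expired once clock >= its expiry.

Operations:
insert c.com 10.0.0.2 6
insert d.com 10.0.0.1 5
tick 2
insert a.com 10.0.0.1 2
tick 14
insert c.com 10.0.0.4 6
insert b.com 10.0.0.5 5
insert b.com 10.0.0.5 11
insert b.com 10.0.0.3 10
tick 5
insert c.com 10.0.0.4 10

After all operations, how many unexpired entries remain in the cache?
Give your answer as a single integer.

Answer: 2

Derivation:
Op 1: insert c.com -> 10.0.0.2 (expiry=0+6=6). clock=0
Op 2: insert d.com -> 10.0.0.1 (expiry=0+5=5). clock=0
Op 3: tick 2 -> clock=2.
Op 4: insert a.com -> 10.0.0.1 (expiry=2+2=4). clock=2
Op 5: tick 14 -> clock=16. purged={a.com,c.com,d.com}
Op 6: insert c.com -> 10.0.0.4 (expiry=16+6=22). clock=16
Op 7: insert b.com -> 10.0.0.5 (expiry=16+5=21). clock=16
Op 8: insert b.com -> 10.0.0.5 (expiry=16+11=27). clock=16
Op 9: insert b.com -> 10.0.0.3 (expiry=16+10=26). clock=16
Op 10: tick 5 -> clock=21.
Op 11: insert c.com -> 10.0.0.4 (expiry=21+10=31). clock=21
Final cache (unexpired): {b.com,c.com} -> size=2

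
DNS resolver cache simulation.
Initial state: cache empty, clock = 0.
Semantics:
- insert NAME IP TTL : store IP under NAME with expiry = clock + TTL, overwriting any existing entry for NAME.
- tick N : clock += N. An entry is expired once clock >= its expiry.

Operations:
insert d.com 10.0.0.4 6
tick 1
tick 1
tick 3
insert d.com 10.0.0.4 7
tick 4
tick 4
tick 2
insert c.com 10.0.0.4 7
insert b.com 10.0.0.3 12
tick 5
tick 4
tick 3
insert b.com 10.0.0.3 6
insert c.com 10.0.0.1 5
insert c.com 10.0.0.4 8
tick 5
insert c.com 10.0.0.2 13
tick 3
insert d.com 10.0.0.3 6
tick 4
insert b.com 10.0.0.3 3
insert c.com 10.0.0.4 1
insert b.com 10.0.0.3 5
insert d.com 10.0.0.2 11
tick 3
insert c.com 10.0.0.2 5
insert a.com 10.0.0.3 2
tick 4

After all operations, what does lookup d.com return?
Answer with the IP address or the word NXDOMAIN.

Answer: 10.0.0.2

Derivation:
Op 1: insert d.com -> 10.0.0.4 (expiry=0+6=6). clock=0
Op 2: tick 1 -> clock=1.
Op 3: tick 1 -> clock=2.
Op 4: tick 3 -> clock=5.
Op 5: insert d.com -> 10.0.0.4 (expiry=5+7=12). clock=5
Op 6: tick 4 -> clock=9.
Op 7: tick 4 -> clock=13. purged={d.com}
Op 8: tick 2 -> clock=15.
Op 9: insert c.com -> 10.0.0.4 (expiry=15+7=22). clock=15
Op 10: insert b.com -> 10.0.0.3 (expiry=15+12=27). clock=15
Op 11: tick 5 -> clock=20.
Op 12: tick 4 -> clock=24. purged={c.com}
Op 13: tick 3 -> clock=27. purged={b.com}
Op 14: insert b.com -> 10.0.0.3 (expiry=27+6=33). clock=27
Op 15: insert c.com -> 10.0.0.1 (expiry=27+5=32). clock=27
Op 16: insert c.com -> 10.0.0.4 (expiry=27+8=35). clock=27
Op 17: tick 5 -> clock=32.
Op 18: insert c.com -> 10.0.0.2 (expiry=32+13=45). clock=32
Op 19: tick 3 -> clock=35. purged={b.com}
Op 20: insert d.com -> 10.0.0.3 (expiry=35+6=41). clock=35
Op 21: tick 4 -> clock=39.
Op 22: insert b.com -> 10.0.0.3 (expiry=39+3=42). clock=39
Op 23: insert c.com -> 10.0.0.4 (expiry=39+1=40). clock=39
Op 24: insert b.com -> 10.0.0.3 (expiry=39+5=44). clock=39
Op 25: insert d.com -> 10.0.0.2 (expiry=39+11=50). clock=39
Op 26: tick 3 -> clock=42. purged={c.com}
Op 27: insert c.com -> 10.0.0.2 (expiry=42+5=47). clock=42
Op 28: insert a.com -> 10.0.0.3 (expiry=42+2=44). clock=42
Op 29: tick 4 -> clock=46. purged={a.com,b.com}
lookup d.com: present, ip=10.0.0.2 expiry=50 > clock=46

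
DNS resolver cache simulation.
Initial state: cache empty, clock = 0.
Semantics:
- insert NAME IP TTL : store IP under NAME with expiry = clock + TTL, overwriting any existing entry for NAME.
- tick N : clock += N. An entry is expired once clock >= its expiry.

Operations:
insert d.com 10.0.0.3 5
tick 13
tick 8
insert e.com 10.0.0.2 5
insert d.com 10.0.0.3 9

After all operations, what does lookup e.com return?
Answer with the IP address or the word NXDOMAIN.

Answer: 10.0.0.2

Derivation:
Op 1: insert d.com -> 10.0.0.3 (expiry=0+5=5). clock=0
Op 2: tick 13 -> clock=13. purged={d.com}
Op 3: tick 8 -> clock=21.
Op 4: insert e.com -> 10.0.0.2 (expiry=21+5=26). clock=21
Op 5: insert d.com -> 10.0.0.3 (expiry=21+9=30). clock=21
lookup e.com: present, ip=10.0.0.2 expiry=26 > clock=21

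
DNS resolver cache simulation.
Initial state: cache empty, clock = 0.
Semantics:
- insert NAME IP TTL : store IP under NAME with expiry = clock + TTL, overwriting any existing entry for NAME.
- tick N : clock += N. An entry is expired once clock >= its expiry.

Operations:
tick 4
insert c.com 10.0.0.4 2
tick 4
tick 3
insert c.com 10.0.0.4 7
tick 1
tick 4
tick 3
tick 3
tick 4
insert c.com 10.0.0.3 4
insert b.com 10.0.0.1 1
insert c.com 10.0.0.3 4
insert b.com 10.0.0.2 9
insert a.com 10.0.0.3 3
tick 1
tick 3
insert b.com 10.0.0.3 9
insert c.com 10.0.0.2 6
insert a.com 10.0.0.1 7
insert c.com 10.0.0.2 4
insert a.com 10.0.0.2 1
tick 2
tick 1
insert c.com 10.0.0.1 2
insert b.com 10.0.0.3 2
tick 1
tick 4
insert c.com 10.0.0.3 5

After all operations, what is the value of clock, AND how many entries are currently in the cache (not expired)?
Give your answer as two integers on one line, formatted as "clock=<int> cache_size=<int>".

Answer: clock=38 cache_size=1

Derivation:
Op 1: tick 4 -> clock=4.
Op 2: insert c.com -> 10.0.0.4 (expiry=4+2=6). clock=4
Op 3: tick 4 -> clock=8. purged={c.com}
Op 4: tick 3 -> clock=11.
Op 5: insert c.com -> 10.0.0.4 (expiry=11+7=18). clock=11
Op 6: tick 1 -> clock=12.
Op 7: tick 4 -> clock=16.
Op 8: tick 3 -> clock=19. purged={c.com}
Op 9: tick 3 -> clock=22.
Op 10: tick 4 -> clock=26.
Op 11: insert c.com -> 10.0.0.3 (expiry=26+4=30). clock=26
Op 12: insert b.com -> 10.0.0.1 (expiry=26+1=27). clock=26
Op 13: insert c.com -> 10.0.0.3 (expiry=26+4=30). clock=26
Op 14: insert b.com -> 10.0.0.2 (expiry=26+9=35). clock=26
Op 15: insert a.com -> 10.0.0.3 (expiry=26+3=29). clock=26
Op 16: tick 1 -> clock=27.
Op 17: tick 3 -> clock=30. purged={a.com,c.com}
Op 18: insert b.com -> 10.0.0.3 (expiry=30+9=39). clock=30
Op 19: insert c.com -> 10.0.0.2 (expiry=30+6=36). clock=30
Op 20: insert a.com -> 10.0.0.1 (expiry=30+7=37). clock=30
Op 21: insert c.com -> 10.0.0.2 (expiry=30+4=34). clock=30
Op 22: insert a.com -> 10.0.0.2 (expiry=30+1=31). clock=30
Op 23: tick 2 -> clock=32. purged={a.com}
Op 24: tick 1 -> clock=33.
Op 25: insert c.com -> 10.0.0.1 (expiry=33+2=35). clock=33
Op 26: insert b.com -> 10.0.0.3 (expiry=33+2=35). clock=33
Op 27: tick 1 -> clock=34.
Op 28: tick 4 -> clock=38. purged={b.com,c.com}
Op 29: insert c.com -> 10.0.0.3 (expiry=38+5=43). clock=38
Final clock = 38
Final cache (unexpired): {c.com} -> size=1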